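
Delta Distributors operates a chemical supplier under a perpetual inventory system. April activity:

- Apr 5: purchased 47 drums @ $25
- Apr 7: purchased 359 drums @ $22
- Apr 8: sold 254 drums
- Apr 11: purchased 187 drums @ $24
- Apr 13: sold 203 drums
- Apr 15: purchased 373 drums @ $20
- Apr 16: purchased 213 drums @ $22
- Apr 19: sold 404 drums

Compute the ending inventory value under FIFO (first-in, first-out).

Ending inventory = $6,786

Apr 8, 254 sold [FIFO — oldest first]: 47 @ $25 + 207 @ $22 = $5,729
Apr 13, 203 sold [FIFO — oldest first]: 152 @ $22 + 51 @ $24 = $4,568
Apr 19, 404 sold [FIFO — oldest first]: 136 @ $24 + 268 @ $20 = $8,624
Total COGS = $5,729 + $4,568 + $8,624 = $18,921
Ending inventory: 105 @ $20 + 213 @ $22 = $6,786
Check: goods available $25,707 = COGS $18,921 + ending $6,786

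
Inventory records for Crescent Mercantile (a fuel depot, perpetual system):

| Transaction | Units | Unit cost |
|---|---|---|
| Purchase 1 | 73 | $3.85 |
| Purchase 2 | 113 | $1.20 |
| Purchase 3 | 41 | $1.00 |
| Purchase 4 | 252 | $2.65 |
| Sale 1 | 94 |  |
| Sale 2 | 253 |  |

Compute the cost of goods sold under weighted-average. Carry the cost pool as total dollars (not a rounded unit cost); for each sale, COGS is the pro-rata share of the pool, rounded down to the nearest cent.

After Purchase 1: 73 on hand, pool $281.05 (≈ $3.8500 each)
After Purchase 2: 186 on hand, pool $416.65 (≈ $2.2401 each)
After Purchase 3: 227 on hand, pool $457.65 (≈ $2.0161 each)
After Purchase 4: 479 on hand, pool $1,125.45 (≈ $2.3496 each)
Sale 1, sell 94: 94/479 × $1,125.45 → $220.86
Sale 2, sell 253: 253/385 × $904.59 → $594.44
Total COGS = $220.86 + $594.44 = $815.30
Ending inventory (cost pool remaining) = $310.15
Check: goods available $1,125.45 = COGS $815.30 + ending $310.15

COGS = $815.30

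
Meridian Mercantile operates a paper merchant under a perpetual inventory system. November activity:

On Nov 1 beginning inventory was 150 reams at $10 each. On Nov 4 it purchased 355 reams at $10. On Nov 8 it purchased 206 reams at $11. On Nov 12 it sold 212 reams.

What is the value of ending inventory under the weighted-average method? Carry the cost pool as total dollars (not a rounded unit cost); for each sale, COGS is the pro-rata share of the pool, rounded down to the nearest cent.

After Nov 1: 150 on hand, pool $1,500.00 (≈ $10.0000 each)
After Nov 4: 505 on hand, pool $5,050.00 (≈ $10.0000 each)
After Nov 8: 711 on hand, pool $7,316.00 (≈ $10.2897 each)
Nov 12, sell 212: 212/711 × $7,316.00 → $2,181.42
Ending inventory (cost pool remaining) = $5,134.58

Ending inventory = $5,134.58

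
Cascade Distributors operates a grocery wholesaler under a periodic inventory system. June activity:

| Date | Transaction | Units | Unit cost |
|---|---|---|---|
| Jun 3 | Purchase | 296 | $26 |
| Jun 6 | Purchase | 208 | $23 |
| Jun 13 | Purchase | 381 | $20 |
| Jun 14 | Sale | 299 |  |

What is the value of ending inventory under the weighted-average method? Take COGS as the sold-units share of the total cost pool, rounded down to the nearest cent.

Jun 14, sell 299: 299/885 × $20,100.00 → $6,790.84
Ending inventory (cost pool remaining) = $13,309.16

Ending inventory = $13,309.16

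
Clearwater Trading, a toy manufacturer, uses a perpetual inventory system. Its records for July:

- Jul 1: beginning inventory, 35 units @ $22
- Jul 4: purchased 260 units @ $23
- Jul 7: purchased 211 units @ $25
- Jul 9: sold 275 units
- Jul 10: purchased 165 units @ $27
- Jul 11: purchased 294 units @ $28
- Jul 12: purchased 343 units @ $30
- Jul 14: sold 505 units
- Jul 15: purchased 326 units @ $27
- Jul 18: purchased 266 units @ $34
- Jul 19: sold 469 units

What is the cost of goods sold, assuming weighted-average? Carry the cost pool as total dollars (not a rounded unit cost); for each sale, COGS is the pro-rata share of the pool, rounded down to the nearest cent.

After Jul 1: 35 on hand, pool $770.00 (≈ $22.0000 each)
After Jul 4: 295 on hand, pool $6,750.00 (≈ $22.8814 each)
After Jul 7: 506 on hand, pool $12,025.00 (≈ $23.7648 each)
Jul 9, sell 275: 275/506 × $12,025.00 → $6,535.32
After Jul 10: 396 on hand, pool $9,944.68 (≈ $25.1128 each)
After Jul 11: 690 on hand, pool $18,176.68 (≈ $26.3430 each)
After Jul 12: 1033 on hand, pool $28,466.68 (≈ $27.5573 each)
Jul 14, sell 505: 505/1033 × $28,466.68 → $13,916.43
After Jul 15: 854 on hand, pool $23,352.25 (≈ $27.3446 each)
After Jul 18: 1120 on hand, pool $32,396.25 (≈ $28.9252 each)
Jul 19, sell 469: 469/1120 × $32,396.25 → $13,565.92
Total COGS = $6,535.32 + $13,916.43 + $13,565.92 = $34,017.67
Ending inventory (cost pool remaining) = $18,830.33

COGS = $34,017.67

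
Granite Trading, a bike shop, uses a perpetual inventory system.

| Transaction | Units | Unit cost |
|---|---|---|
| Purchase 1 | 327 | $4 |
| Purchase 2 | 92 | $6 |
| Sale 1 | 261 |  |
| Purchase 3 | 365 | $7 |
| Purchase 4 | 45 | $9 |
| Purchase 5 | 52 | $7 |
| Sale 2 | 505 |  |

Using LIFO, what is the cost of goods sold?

COGS = $4,724

Sale 1 (261) [LIFO — newest first]: 92 @ $6 + 169 @ $4 = $1,228
Sale 2 (505) [LIFO — newest first]: 52 @ $7 + 45 @ $9 + 365 @ $7 + 43 @ $4 = $3,496
Total COGS = $1,228 + $3,496 = $4,724
Ending inventory: 115 @ $4 = $460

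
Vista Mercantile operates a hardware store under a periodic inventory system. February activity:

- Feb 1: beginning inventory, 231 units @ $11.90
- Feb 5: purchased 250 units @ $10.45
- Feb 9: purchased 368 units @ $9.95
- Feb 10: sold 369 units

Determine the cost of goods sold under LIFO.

Feb 10, 369 sold [LIFO — newest first]: 368 @ $9.95 + 1 @ $10.45 = $3,672.05
Ending inventory: 231 @ $11.90 + 249 @ $10.45 = $5,350.95
Check: goods available $9,023.00 = COGS $3,672.05 + ending $5,350.95

COGS = $3,672.05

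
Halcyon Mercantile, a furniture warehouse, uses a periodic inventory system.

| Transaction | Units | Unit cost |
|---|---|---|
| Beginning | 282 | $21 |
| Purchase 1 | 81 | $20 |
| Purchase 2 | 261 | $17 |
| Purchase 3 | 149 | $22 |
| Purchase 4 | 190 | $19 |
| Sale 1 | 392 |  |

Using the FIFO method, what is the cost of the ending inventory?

Sale 1 (392) [FIFO — oldest first]: 282 @ $21 + 81 @ $20 + 29 @ $17 = $8,035
Ending inventory: 232 @ $17 + 149 @ $22 + 190 @ $19 = $10,832
Check: goods available $18,867 = COGS $8,035 + ending $10,832

Ending inventory = $10,832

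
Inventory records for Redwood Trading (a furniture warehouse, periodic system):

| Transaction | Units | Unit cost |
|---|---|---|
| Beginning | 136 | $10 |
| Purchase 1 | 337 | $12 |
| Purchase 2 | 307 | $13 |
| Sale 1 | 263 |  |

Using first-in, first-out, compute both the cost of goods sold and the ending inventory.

COGS = $2,884; ending inventory = $6,511

Sale 1 (263) [FIFO — oldest first]: 136 @ $10 + 127 @ $12 = $2,884
Ending inventory: 210 @ $12 + 307 @ $13 = $6,511
Check: goods available $9,395 = COGS $2,884 + ending $6,511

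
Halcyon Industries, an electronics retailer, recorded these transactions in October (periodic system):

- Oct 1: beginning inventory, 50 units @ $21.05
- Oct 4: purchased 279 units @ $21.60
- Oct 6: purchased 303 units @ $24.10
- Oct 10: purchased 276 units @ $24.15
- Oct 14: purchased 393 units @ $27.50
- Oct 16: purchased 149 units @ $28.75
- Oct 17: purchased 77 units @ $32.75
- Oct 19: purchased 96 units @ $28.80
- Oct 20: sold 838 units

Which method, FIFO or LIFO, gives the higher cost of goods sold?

LIFO

FIFO COGS: 50 @ $21.05 + 279 @ $21.60 + 303 @ $24.10 + 206 @ $24.15 = $19,356.10
LIFO COGS: 96 @ $28.80 + 77 @ $32.75 + 149 @ $28.75 + 393 @ $27.50 + 123 @ $24.15 = $23,348.25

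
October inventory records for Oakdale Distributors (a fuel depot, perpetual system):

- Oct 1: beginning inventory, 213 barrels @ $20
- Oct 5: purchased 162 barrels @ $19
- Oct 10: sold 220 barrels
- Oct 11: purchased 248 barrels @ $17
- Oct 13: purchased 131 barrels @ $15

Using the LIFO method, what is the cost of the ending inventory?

Oct 10, 220 sold [LIFO — newest first]: 162 @ $19 + 58 @ $20 = $4,238
Ending inventory: 155 @ $20 + 248 @ $17 + 131 @ $15 = $9,281

Ending inventory = $9,281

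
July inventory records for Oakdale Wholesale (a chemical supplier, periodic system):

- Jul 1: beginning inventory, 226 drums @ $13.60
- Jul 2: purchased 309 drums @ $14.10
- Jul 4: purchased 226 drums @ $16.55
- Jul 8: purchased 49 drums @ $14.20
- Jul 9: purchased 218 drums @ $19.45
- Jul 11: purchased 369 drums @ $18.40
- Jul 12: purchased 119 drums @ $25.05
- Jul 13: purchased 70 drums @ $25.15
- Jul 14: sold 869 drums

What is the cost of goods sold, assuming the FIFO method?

Jul 14, 869 sold [FIFO — oldest first]: 226 @ $13.60 + 309 @ $14.10 + 226 @ $16.55 + 49 @ $14.20 + 59 @ $19.45 = $13,014.15
Ending inventory: 159 @ $19.45 + 369 @ $18.40 + 119 @ $25.05 + 70 @ $25.15 = $14,623.60

COGS = $13,014.15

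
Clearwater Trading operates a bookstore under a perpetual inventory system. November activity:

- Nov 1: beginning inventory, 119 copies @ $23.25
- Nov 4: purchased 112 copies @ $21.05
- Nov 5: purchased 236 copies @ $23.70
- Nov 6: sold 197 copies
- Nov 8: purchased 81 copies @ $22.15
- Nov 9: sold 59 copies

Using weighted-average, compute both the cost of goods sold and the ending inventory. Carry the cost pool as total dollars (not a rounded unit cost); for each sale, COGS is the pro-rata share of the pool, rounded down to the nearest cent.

After Nov 1: 119 on hand, pool $2,766.75 (≈ $23.2500 each)
After Nov 4: 231 on hand, pool $5,124.35 (≈ $22.1833 each)
After Nov 5: 467 on hand, pool $10,717.55 (≈ $22.9498 each)
Nov 6, sell 197: 197/467 × $10,717.55 → $4,521.10
After Nov 8: 351 on hand, pool $7,990.60 (≈ $22.7652 each)
Nov 9, sell 59: 59/351 × $7,990.60 → $1,343.14
Total COGS = $4,521.10 + $1,343.14 = $5,864.24
Ending inventory (cost pool remaining) = $6,647.46

COGS = $5,864.24; ending inventory = $6,647.46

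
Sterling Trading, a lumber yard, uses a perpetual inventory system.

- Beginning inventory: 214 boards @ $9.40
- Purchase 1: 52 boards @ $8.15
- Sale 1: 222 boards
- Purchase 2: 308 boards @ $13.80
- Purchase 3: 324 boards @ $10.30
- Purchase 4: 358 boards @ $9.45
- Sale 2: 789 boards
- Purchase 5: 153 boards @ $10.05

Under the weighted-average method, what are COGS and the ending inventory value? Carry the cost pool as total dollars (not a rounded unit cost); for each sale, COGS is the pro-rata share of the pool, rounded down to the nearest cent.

COGS = $10,711.20; ending inventory = $4,232.55

After Beginning: 214 on hand, pool $2,011.60 (≈ $9.4000 each)
After Purchase 1: 266 on hand, pool $2,435.40 (≈ $9.1556 each)
Sale 1, sell 222: 222/266 × $2,435.40 → $2,032.55
After Purchase 2: 352 on hand, pool $4,653.25 (≈ $13.2195 each)
After Purchase 3: 676 on hand, pool $7,990.45 (≈ $11.8202 each)
After Purchase 4: 1034 on hand, pool $11,373.55 (≈ $10.9996 each)
Sale 2, sell 789: 789/1034 × $11,373.55 → $8,678.65
After Purchase 5: 398 on hand, pool $4,232.55 (≈ $10.6345 each)
Total COGS = $2,032.55 + $8,678.65 = $10,711.20
Ending inventory (cost pool remaining) = $4,232.55
Check: goods available $14,943.75 = COGS $10,711.20 + ending $4,232.55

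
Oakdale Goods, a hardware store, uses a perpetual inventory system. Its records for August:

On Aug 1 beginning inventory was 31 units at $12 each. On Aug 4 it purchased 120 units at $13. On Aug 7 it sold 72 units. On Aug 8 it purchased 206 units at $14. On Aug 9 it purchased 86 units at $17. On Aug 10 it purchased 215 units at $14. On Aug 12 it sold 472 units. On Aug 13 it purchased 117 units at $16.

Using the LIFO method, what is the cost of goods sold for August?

COGS = $7,802

Aug 7, 72 sold [LIFO — newest first]: 72 @ $13 = $936
Aug 12, 472 sold [LIFO — newest first]: 215 @ $14 + 86 @ $17 + 171 @ $14 = $6,866
Total COGS = $936 + $6,866 = $7,802
Ending inventory: 31 @ $12 + 48 @ $13 + 35 @ $14 + 117 @ $16 = $3,358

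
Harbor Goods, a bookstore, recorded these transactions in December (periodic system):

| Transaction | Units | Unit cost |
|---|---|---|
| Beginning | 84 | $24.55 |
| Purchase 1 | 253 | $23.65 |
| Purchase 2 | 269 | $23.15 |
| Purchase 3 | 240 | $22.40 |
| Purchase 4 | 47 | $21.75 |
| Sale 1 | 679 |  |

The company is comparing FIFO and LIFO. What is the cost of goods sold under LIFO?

FIFO COGS: 84 @ $24.55 + 253 @ $23.65 + 269 @ $23.15 + 73 @ $22.40 = $15,908.20
LIFO COGS: 47 @ $21.75 + 240 @ $22.40 + 269 @ $23.15 + 123 @ $23.65 = $15,534.55

COGS = $15,534.55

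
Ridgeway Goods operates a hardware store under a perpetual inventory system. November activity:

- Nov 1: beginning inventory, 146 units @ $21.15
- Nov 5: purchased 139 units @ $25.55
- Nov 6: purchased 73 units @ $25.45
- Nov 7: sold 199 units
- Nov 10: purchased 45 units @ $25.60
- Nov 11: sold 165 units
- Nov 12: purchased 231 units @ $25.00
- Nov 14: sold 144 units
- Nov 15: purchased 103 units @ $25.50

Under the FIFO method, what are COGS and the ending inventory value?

COGS = $12,274.20; ending inventory = $5,776.50

Nov 7, 199 sold [FIFO — oldest first]: 146 @ $21.15 + 53 @ $25.55 = $4,442.05
Nov 11, 165 sold [FIFO — oldest first]: 86 @ $25.55 + 73 @ $25.45 + 6 @ $25.60 = $4,208.75
Nov 14, 144 sold [FIFO — oldest first]: 39 @ $25.60 + 105 @ $25.00 = $3,623.40
Total COGS = $4,442.05 + $4,208.75 + $3,623.40 = $12,274.20
Ending inventory: 126 @ $25.00 + 103 @ $25.50 = $5,776.50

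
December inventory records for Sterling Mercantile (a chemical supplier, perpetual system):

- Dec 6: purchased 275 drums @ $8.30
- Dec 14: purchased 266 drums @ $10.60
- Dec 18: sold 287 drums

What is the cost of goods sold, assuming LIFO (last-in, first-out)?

Dec 18, 287 sold [LIFO — newest first]: 266 @ $10.60 + 21 @ $8.30 = $2,993.90
Ending inventory: 254 @ $8.30 = $2,108.20
Check: goods available $5,102.10 = COGS $2,993.90 + ending $2,108.20

COGS = $2,993.90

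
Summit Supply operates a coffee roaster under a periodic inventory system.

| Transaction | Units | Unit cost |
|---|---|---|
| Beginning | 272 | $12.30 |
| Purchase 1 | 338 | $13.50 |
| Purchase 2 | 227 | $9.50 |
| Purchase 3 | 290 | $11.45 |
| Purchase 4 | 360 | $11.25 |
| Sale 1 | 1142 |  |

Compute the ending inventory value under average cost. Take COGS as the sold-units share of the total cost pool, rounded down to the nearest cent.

Ending inventory = $4,045.25

Sale 1, sell 1142: 1142/1487 × $17,435.60 → $13,390.35
Ending inventory (cost pool remaining) = $4,045.25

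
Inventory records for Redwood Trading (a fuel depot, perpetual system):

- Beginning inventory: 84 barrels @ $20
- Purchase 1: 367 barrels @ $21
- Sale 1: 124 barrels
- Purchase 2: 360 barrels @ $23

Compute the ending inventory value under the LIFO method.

Ending inventory = $15,063

Sale 1 (124) [LIFO — newest first]: 124 @ $21 = $2,604
Ending inventory: 84 @ $20 + 243 @ $21 + 360 @ $23 = $15,063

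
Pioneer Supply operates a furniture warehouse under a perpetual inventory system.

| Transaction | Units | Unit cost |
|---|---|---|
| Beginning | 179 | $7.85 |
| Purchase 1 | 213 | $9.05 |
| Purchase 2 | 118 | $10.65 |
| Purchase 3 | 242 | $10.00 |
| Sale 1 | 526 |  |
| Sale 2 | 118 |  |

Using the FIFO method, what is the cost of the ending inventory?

Sale 1 (526) [FIFO — oldest first]: 179 @ $7.85 + 213 @ $9.05 + 118 @ $10.65 + 16 @ $10.00 = $4,749.50
Sale 2 (118) [FIFO — oldest first]: 118 @ $10.00 = $1,180.00
Total COGS = $4,749.50 + $1,180.00 = $5,929.50
Ending inventory: 108 @ $10.00 = $1,080.00

Ending inventory = $1,080.00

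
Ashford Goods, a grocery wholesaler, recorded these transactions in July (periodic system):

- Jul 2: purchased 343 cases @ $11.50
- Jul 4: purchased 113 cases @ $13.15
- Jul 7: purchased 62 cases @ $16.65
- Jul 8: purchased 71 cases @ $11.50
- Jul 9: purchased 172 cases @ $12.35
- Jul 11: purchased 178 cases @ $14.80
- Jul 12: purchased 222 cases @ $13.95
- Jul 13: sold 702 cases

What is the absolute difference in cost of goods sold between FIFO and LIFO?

$979.55

FIFO COGS: 343 @ $11.50 + 113 @ $13.15 + 62 @ $16.65 + 71 @ $11.50 + 113 @ $12.35 = $8,674.80
LIFO COGS: 222 @ $13.95 + 178 @ $14.80 + 172 @ $12.35 + 71 @ $11.50 + 59 @ $16.65 = $9,654.35
Difference = |$8,674.80 − $9,654.35| = $979.55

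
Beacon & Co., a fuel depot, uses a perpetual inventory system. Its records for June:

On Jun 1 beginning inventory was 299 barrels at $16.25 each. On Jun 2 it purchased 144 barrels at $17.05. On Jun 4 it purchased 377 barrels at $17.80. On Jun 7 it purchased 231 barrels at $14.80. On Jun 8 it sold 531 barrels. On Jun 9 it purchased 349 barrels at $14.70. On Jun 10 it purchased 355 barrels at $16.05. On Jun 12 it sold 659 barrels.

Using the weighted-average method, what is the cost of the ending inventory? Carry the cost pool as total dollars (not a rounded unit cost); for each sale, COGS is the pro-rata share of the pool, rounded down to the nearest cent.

After Jun 1: 299 on hand, pool $4,858.75 (≈ $16.2500 each)
After Jun 2: 443 on hand, pool $7,313.95 (≈ $16.5100 each)
After Jun 4: 820 on hand, pool $14,024.55 (≈ $17.1031 each)
After Jun 7: 1051 on hand, pool $17,443.35 (≈ $16.5969 each)
Jun 8, sell 531: 531/1051 × $17,443.35 → $8,812.95
After Jun 9: 869 on hand, pool $13,760.70 (≈ $15.8351 each)
After Jun 10: 1224 on hand, pool $19,458.45 (≈ $15.8974 each)
Jun 12, sell 659: 659/1224 × $19,458.45 → $10,476.40
Total COGS = $8,812.95 + $10,476.40 = $19,289.35
Ending inventory (cost pool remaining) = $8,982.05

Ending inventory = $8,982.05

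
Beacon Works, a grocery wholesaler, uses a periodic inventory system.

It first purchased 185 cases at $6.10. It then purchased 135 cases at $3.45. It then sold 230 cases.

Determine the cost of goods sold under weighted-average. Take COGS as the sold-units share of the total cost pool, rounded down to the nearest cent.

Sale 1, sell 230: 230/320 × $1,594.25 → $1,145.86
Ending inventory (cost pool remaining) = $448.39
Check: goods available $1,594.25 = COGS $1,145.86 + ending $448.39

COGS = $1,145.86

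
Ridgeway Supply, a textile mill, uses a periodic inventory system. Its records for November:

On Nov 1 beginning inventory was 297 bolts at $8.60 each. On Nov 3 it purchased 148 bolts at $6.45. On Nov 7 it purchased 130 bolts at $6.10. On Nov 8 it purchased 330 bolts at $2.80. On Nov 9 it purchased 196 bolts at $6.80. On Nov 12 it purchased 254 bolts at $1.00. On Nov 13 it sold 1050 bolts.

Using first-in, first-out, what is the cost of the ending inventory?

Nov 13, 1050 sold [FIFO — oldest first]: 297 @ $8.60 + 148 @ $6.45 + 130 @ $6.10 + 330 @ $2.80 + 145 @ $6.80 = $6,211.80
Ending inventory: 51 @ $6.80 + 254 @ $1.00 = $600.80

Ending inventory = $600.80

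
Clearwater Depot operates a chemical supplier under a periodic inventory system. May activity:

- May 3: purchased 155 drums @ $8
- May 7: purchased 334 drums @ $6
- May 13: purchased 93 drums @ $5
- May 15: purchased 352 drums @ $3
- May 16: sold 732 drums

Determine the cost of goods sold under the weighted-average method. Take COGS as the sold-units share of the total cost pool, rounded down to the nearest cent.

May 16, sell 732: 732/934 × $4,765.00 → $3,734.45
Ending inventory (cost pool remaining) = $1,030.55

COGS = $3,734.45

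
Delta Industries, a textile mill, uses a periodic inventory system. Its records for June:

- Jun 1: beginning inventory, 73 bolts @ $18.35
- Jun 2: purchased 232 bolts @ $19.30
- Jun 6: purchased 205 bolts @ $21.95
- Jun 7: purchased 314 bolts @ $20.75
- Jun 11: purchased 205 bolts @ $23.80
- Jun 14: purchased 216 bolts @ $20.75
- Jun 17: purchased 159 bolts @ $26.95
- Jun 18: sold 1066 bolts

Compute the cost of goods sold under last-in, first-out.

COGS = $23,936.95

Jun 18, 1066 sold [LIFO — newest first]: 159 @ $26.95 + 216 @ $20.75 + 205 @ $23.80 + 314 @ $20.75 + 172 @ $21.95 = $23,936.95
Ending inventory: 73 @ $18.35 + 232 @ $19.30 + 33 @ $21.95 = $6,541.50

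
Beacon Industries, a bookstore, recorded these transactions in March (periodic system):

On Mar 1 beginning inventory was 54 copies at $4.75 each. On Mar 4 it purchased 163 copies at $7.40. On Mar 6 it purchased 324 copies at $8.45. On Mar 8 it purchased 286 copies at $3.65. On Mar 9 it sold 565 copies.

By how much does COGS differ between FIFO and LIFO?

FIFO COGS: 54 @ $4.75 + 163 @ $7.40 + 324 @ $8.45 + 24 @ $3.65 = $4,288.10
LIFO COGS: 286 @ $3.65 + 279 @ $8.45 = $3,401.45
Difference = |$4,288.10 − $3,401.45| = $886.65

$886.65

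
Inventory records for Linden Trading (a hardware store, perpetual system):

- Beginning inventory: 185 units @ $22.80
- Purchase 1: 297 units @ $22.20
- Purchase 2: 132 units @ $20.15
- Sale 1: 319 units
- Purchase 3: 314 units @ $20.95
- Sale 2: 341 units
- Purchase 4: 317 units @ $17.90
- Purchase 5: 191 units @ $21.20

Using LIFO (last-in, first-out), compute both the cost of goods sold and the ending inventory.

COGS = $13,988.90; ending inventory = $15,784.10

Sale 1 (319) [LIFO — newest first]: 132 @ $20.15 + 187 @ $22.20 = $6,811.20
Sale 2 (341) [LIFO — newest first]: 314 @ $20.95 + 27 @ $22.20 = $7,177.70
Total COGS = $6,811.20 + $7,177.70 = $13,988.90
Ending inventory: 185 @ $22.80 + 83 @ $22.20 + 317 @ $17.90 + 191 @ $21.20 = $15,784.10
Check: goods available $29,773.00 = COGS $13,988.90 + ending $15,784.10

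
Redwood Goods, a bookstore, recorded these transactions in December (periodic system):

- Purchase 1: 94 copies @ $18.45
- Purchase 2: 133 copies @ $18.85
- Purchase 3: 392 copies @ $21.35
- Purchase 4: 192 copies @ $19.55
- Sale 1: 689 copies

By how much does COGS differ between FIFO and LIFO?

$123.00

FIFO COGS: 94 @ $18.45 + 133 @ $18.85 + 392 @ $21.35 + 70 @ $19.55 = $13,979.05
LIFO COGS: 192 @ $19.55 + 392 @ $21.35 + 105 @ $18.85 = $14,102.05
Difference = |$13,979.05 − $14,102.05| = $123.00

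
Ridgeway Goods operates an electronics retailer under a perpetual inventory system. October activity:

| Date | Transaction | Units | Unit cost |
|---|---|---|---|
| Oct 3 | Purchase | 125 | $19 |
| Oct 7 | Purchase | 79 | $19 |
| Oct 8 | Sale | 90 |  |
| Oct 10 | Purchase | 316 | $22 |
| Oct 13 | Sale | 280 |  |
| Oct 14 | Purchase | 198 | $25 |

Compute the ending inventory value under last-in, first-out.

Ending inventory = $7,908

Oct 8, 90 sold [LIFO — newest first]: 79 @ $19 + 11 @ $19 = $1,710
Oct 13, 280 sold [LIFO — newest first]: 280 @ $22 = $6,160
Total COGS = $1,710 + $6,160 = $7,870
Ending inventory: 114 @ $19 + 36 @ $22 + 198 @ $25 = $7,908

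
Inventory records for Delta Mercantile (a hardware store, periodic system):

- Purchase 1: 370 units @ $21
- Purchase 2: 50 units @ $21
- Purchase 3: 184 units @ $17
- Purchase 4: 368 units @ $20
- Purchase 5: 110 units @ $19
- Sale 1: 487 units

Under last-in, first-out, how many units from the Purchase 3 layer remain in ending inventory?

Sale 1 (487) [LIFO — newest first]: 110 @ $19 + 368 @ $20 + 9 @ $17 = $9,603
Ending inventory: 370 @ $21 + 50 @ $21 + 175 @ $17 = $11,795
Check: goods available $21,398 = COGS $9,603 + ending $11,795

175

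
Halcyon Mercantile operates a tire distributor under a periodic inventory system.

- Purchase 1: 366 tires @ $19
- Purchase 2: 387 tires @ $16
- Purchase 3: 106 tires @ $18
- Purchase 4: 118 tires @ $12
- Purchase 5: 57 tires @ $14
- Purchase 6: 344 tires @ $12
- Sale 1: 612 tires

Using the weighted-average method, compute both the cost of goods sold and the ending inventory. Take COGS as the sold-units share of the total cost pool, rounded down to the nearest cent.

COGS = $9,502.43; ending inventory = $11,893.57

Sale 1, sell 612: 612/1378 × $21,396.00 → $9,502.43
Ending inventory (cost pool remaining) = $11,893.57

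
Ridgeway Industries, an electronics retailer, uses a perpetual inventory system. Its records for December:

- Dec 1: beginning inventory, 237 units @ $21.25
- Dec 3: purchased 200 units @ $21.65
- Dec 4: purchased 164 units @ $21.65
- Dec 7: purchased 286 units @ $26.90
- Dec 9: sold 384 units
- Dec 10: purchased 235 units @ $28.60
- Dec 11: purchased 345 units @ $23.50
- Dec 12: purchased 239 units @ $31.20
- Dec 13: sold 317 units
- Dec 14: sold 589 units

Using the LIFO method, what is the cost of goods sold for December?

Dec 9, 384 sold [LIFO — newest first]: 286 @ $26.90 + 98 @ $21.65 = $9,815.10
Dec 13, 317 sold [LIFO — newest first]: 239 @ $31.20 + 78 @ $23.50 = $9,289.80
Dec 14, 589 sold [LIFO — newest first]: 267 @ $23.50 + 235 @ $28.60 + 66 @ $21.65 + 21 @ $21.65 = $14,879.05
Total COGS = $9,815.10 + $9,289.80 + $14,879.05 = $33,983.95
Ending inventory: 237 @ $21.25 + 179 @ $21.65 = $8,911.60

COGS = $33,983.95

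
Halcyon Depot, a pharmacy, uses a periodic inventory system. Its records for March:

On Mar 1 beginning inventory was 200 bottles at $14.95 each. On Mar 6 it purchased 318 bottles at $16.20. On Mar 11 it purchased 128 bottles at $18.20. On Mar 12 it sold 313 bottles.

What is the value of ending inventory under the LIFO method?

Mar 12, 313 sold [LIFO — newest first]: 128 @ $18.20 + 185 @ $16.20 = $5,326.60
Ending inventory: 200 @ $14.95 + 133 @ $16.20 = $5,144.60

Ending inventory = $5,144.60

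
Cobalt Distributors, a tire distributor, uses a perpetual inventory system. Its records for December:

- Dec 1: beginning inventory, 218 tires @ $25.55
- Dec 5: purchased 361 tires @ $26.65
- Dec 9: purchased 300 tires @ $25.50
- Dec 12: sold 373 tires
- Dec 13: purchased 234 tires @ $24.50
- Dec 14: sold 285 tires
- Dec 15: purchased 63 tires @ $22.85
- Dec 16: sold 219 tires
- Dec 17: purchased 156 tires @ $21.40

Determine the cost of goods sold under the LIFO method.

Dec 12, 373 sold [LIFO — newest first]: 300 @ $25.50 + 73 @ $26.65 = $9,595.45
Dec 14, 285 sold [LIFO — newest first]: 234 @ $24.50 + 51 @ $26.65 = $7,092.15
Dec 16, 219 sold [LIFO — newest first]: 63 @ $22.85 + 156 @ $26.65 = $5,596.95
Total COGS = $9,595.45 + $7,092.15 + $5,596.95 = $22,284.55
Ending inventory: 218 @ $25.55 + 81 @ $26.65 + 156 @ $21.40 = $11,066.95
Check: goods available $33,351.50 = COGS $22,284.55 + ending $11,066.95

COGS = $22,284.55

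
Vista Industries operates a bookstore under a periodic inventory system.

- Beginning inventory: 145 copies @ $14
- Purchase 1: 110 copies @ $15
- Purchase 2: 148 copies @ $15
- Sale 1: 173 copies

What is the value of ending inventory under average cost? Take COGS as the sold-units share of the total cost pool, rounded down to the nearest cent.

Sale 1, sell 173: 173/403 × $5,900.00 → $2,532.75
Ending inventory (cost pool remaining) = $3,367.25

Ending inventory = $3,367.25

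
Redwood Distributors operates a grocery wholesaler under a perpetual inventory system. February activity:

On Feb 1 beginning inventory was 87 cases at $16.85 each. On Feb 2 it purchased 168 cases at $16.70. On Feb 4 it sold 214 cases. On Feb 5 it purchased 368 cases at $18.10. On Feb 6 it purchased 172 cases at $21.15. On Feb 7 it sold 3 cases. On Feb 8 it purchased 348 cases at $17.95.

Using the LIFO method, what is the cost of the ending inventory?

Ending inventory = $17,172.60

Feb 4, 214 sold [LIFO — newest first]: 168 @ $16.70 + 46 @ $16.85 = $3,580.70
Feb 7, 3 sold [LIFO — newest first]: 3 @ $21.15 = $63.45
Total COGS = $3,580.70 + $63.45 = $3,644.15
Ending inventory: 41 @ $16.85 + 368 @ $18.10 + 169 @ $21.15 + 348 @ $17.95 = $17,172.60
Check: goods available $20,816.75 = COGS $3,644.15 + ending $17,172.60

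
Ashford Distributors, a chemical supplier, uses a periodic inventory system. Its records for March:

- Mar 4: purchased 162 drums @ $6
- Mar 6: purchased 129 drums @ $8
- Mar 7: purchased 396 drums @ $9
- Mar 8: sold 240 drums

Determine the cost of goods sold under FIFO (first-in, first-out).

Mar 8, 240 sold [FIFO — oldest first]: 162 @ $6 + 78 @ $8 = $1,596
Ending inventory: 51 @ $8 + 396 @ $9 = $3,972

COGS = $1,596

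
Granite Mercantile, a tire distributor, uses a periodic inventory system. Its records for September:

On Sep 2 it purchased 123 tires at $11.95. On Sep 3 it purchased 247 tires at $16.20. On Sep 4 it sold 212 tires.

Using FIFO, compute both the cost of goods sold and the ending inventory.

COGS = $2,911.65; ending inventory = $2,559.60

Sep 4, 212 sold [FIFO — oldest first]: 123 @ $11.95 + 89 @ $16.20 = $2,911.65
Ending inventory: 158 @ $16.20 = $2,559.60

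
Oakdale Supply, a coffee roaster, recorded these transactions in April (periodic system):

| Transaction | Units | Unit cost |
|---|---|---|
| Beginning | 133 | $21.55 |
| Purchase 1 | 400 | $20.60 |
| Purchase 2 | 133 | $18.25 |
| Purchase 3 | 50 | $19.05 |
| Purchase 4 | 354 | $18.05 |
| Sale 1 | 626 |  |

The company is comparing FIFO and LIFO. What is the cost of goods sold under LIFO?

COGS = $11,602.85

FIFO COGS: 133 @ $21.55 + 400 @ $20.60 + 93 @ $18.25 = $12,803.40
LIFO COGS: 354 @ $18.05 + 50 @ $19.05 + 133 @ $18.25 + 89 @ $20.60 = $11,602.85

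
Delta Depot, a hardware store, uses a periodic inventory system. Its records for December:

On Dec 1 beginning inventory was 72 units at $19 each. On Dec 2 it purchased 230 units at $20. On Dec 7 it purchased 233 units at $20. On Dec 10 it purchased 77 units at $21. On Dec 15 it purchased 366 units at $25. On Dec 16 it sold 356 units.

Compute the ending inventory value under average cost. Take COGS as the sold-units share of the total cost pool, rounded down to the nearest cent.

Ending inventory = $13,607.05

Dec 16, sell 356: 356/978 × $21,395.00 → $7,787.95
Ending inventory (cost pool remaining) = $13,607.05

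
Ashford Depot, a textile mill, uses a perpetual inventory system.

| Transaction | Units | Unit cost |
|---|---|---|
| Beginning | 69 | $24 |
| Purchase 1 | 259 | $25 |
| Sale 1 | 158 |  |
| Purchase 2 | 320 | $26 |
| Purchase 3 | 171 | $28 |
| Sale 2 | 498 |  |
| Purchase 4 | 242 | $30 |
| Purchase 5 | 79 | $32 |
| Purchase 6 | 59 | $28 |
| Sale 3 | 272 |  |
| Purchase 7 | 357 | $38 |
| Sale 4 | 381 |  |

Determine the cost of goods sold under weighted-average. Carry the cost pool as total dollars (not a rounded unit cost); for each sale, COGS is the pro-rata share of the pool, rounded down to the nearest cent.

After Beginning: 69 on hand, pool $1,656.00 (≈ $24.0000 each)
After Purchase 1: 328 on hand, pool $8,131.00 (≈ $24.7896 each)
Sale 1, sell 158: 158/328 × $8,131.00 → $3,916.76
After Purchase 2: 490 on hand, pool $12,534.24 (≈ $25.5801 each)
After Purchase 3: 661 on hand, pool $17,322.24 (≈ $26.2061 each)
Sale 2, sell 498: 498/661 × $17,322.24 → $13,050.64
After Purchase 4: 405 on hand, pool $11,531.60 (≈ $28.4731 each)
After Purchase 5: 484 on hand, pool $14,059.60 (≈ $29.0488 each)
After Purchase 6: 543 on hand, pool $15,711.60 (≈ $28.9348 each)
Sale 3, sell 272: 272/543 × $15,711.60 → $7,870.26
After Purchase 7: 628 on hand, pool $21,407.34 (≈ $34.0881 each)
Sale 4, sell 381: 381/628 × $21,407.34 → $12,987.57
Total COGS = $3,916.76 + $13,050.64 + $7,870.26 + $12,987.57 = $37,825.23
Ending inventory (cost pool remaining) = $8,419.77

COGS = $37,825.23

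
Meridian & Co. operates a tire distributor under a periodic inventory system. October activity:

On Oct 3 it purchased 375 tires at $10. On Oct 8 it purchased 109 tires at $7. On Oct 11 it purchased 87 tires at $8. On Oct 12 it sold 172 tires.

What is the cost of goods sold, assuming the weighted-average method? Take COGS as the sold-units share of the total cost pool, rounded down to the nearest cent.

Oct 12, sell 172: 172/571 × $5,209.00 → $1,569.08
Ending inventory (cost pool remaining) = $3,639.92

COGS = $1,569.08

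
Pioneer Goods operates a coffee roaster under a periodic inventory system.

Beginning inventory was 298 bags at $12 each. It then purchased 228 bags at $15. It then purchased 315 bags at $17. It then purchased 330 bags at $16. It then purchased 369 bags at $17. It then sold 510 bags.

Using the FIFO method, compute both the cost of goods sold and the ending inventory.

Sale 1 (510) [FIFO — oldest first]: 298 @ $12 + 212 @ $15 = $6,756
Ending inventory: 16 @ $15 + 315 @ $17 + 330 @ $16 + 369 @ $17 = $17,148

COGS = $6,756; ending inventory = $17,148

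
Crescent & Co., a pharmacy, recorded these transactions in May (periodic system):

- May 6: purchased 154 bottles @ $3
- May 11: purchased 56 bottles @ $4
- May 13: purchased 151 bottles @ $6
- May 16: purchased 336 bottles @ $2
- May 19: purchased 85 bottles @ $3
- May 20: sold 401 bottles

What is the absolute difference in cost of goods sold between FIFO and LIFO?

FIFO COGS: 154 @ $3 + 56 @ $4 + 151 @ $6 + 40 @ $2 = $1,672
LIFO COGS: 85 @ $3 + 316 @ $2 = $887
Difference = |$1,672 − $887| = $785

$785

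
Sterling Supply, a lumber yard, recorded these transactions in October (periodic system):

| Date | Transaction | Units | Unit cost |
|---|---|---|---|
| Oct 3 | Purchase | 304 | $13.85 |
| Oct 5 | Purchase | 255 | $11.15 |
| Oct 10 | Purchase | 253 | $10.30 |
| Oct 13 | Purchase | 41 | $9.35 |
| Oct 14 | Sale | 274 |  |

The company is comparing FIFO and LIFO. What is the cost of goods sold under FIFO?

COGS = $3,794.90

FIFO COGS: 274 @ $13.85 = $3,794.90
LIFO COGS: 41 @ $9.35 + 233 @ $10.30 = $2,783.25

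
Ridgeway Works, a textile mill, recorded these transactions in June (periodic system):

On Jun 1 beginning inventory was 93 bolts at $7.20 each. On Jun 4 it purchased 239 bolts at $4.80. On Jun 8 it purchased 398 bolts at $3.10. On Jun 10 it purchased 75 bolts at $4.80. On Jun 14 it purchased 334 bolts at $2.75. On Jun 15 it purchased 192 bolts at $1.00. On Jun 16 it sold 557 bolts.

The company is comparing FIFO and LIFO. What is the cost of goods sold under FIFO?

COGS = $2,514.30

FIFO COGS: 93 @ $7.20 + 239 @ $4.80 + 225 @ $3.10 = $2,514.30
LIFO COGS: 192 @ $1.00 + 334 @ $2.75 + 31 @ $4.80 = $1,259.30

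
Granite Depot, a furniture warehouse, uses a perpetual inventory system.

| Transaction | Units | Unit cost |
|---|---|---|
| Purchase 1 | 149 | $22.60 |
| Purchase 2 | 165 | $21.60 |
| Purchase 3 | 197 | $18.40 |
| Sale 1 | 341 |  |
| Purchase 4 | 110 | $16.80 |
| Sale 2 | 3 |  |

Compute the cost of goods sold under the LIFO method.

Sale 1 (341) [LIFO — newest first]: 197 @ $18.40 + 144 @ $21.60 = $6,735.20
Sale 2 (3) [LIFO — newest first]: 3 @ $16.80 = $50.40
Total COGS = $6,735.20 + $50.40 = $6,785.60
Ending inventory: 149 @ $22.60 + 21 @ $21.60 + 107 @ $16.80 = $5,618.60

COGS = $6,785.60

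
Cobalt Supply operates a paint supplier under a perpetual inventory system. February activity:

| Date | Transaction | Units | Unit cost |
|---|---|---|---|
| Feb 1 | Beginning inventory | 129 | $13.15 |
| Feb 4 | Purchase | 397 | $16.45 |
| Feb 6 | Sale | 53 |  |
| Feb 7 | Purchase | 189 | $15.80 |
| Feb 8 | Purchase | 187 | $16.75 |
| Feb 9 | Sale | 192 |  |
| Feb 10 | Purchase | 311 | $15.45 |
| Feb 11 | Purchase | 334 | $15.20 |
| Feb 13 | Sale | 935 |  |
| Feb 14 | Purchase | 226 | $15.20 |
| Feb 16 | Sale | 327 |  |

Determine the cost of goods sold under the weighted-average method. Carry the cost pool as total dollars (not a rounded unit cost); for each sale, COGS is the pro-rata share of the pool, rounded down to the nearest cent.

COGS = $23,549.51

After Feb 1: 129 on hand, pool $1,696.35 (≈ $13.1500 each)
After Feb 4: 526 on hand, pool $8,227.00 (≈ $15.6407 each)
Feb 6, sell 53: 53/526 × $8,227.00 → $828.95
After Feb 7: 662 on hand, pool $10,384.25 (≈ $15.6862 each)
After Feb 8: 849 on hand, pool $13,516.50 (≈ $15.9205 each)
Feb 9, sell 192: 192/849 × $13,516.50 → $3,056.73
After Feb 10: 968 on hand, pool $15,264.72 (≈ $15.7693 each)
After Feb 11: 1302 on hand, pool $20,341.52 (≈ $15.6233 each)
Feb 13, sell 935: 935/1302 × $20,341.52 → $14,607.77
After Feb 14: 593 on hand, pool $9,168.95 (≈ $15.4620 each)
Feb 16, sell 327: 327/593 × $9,168.95 → $5,056.06
Total COGS = $828.95 + $3,056.73 + $14,607.77 + $5,056.06 = $23,549.51
Ending inventory (cost pool remaining) = $4,112.89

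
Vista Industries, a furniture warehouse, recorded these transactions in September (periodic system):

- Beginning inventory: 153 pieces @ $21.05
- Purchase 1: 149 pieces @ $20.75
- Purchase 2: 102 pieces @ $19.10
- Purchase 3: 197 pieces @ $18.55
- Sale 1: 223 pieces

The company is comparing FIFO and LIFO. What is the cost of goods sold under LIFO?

COGS = $4,150.95

FIFO COGS: 153 @ $21.05 + 70 @ $20.75 = $4,673.15
LIFO COGS: 197 @ $18.55 + 26 @ $19.10 = $4,150.95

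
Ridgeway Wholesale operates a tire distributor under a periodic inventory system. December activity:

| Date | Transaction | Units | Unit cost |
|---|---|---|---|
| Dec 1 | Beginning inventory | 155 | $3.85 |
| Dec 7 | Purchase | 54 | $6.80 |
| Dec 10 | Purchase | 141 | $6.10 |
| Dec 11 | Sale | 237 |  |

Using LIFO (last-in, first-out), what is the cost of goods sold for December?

COGS = $1,389.00

Dec 11, 237 sold [LIFO — newest first]: 141 @ $6.10 + 54 @ $6.80 + 42 @ $3.85 = $1,389.00
Ending inventory: 113 @ $3.85 = $435.05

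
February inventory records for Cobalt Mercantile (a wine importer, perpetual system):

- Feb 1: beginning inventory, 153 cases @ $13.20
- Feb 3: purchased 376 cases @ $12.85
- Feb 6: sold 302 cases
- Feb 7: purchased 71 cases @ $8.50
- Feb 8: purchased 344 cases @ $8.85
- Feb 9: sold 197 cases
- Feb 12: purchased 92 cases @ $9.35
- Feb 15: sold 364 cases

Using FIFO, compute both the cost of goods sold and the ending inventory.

COGS = $9,782.25; ending inventory = $1,577.05

Feb 6, 302 sold [FIFO — oldest first]: 153 @ $13.20 + 149 @ $12.85 = $3,934.25
Feb 9, 197 sold [FIFO — oldest first]: 197 @ $12.85 = $2,531.45
Feb 15, 364 sold [FIFO — oldest first]: 30 @ $12.85 + 71 @ $8.50 + 263 @ $8.85 = $3,316.55
Total COGS = $3,934.25 + $2,531.45 + $3,316.55 = $9,782.25
Ending inventory: 81 @ $8.85 + 92 @ $9.35 = $1,577.05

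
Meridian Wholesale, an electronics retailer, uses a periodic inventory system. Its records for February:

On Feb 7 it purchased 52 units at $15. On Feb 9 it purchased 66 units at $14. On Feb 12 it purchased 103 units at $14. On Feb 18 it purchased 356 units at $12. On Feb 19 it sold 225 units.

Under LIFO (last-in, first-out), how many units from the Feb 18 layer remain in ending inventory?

131

Feb 19, 225 sold [LIFO — newest first]: 225 @ $12 = $2,700
Ending inventory: 52 @ $15 + 66 @ $14 + 103 @ $14 + 131 @ $12 = $4,718
Check: goods available $7,418 = COGS $2,700 + ending $4,718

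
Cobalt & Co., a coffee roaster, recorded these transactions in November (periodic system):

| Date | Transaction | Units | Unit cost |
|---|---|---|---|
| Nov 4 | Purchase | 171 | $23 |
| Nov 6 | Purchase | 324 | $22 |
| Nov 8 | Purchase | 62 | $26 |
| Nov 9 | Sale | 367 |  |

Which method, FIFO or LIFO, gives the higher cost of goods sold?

FIFO COGS: 171 @ $23 + 196 @ $22 = $8,245
LIFO COGS: 62 @ $26 + 305 @ $22 = $8,322

LIFO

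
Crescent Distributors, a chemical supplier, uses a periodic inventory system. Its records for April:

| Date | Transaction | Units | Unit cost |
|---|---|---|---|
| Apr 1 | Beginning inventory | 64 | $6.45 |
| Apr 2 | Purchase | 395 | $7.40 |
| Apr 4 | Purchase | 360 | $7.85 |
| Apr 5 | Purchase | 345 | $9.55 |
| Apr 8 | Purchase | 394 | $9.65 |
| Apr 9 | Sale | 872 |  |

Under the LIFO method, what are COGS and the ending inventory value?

COGS = $8,140.90; ending inventory = $5,117.75

Apr 9, 872 sold [LIFO — newest first]: 394 @ $9.65 + 345 @ $9.55 + 133 @ $7.85 = $8,140.90
Ending inventory: 64 @ $6.45 + 395 @ $7.40 + 227 @ $7.85 = $5,117.75
Check: goods available $13,258.65 = COGS $8,140.90 + ending $5,117.75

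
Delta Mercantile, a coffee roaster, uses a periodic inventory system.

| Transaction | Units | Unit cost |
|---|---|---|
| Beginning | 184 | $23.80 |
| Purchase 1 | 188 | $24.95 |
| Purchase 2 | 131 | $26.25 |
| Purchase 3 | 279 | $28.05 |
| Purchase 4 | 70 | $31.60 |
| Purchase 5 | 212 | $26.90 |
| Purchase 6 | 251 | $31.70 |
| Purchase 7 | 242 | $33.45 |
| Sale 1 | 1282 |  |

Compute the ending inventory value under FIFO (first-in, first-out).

Sale 1 (1282) [FIFO — oldest first]: 184 @ $23.80 + 188 @ $24.95 + 131 @ $26.25 + 279 @ $28.05 + 70 @ $31.60 + 212 @ $26.90 + 218 @ $31.70 = $35,159.90
Ending inventory: 33 @ $31.70 + 242 @ $33.45 = $9,141.00

Ending inventory = $9,141.00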